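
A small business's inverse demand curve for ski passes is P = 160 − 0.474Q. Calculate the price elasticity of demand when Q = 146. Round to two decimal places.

-1.31

At Q = 146, P = 160 − 0.474(146) = 90.80.
dP/dQ = −0.474, so dQ/dP = 1/(−0.474) = -2.110.
ε = (dQ/dP)(P/Q) = (-2.110)(90.80/146).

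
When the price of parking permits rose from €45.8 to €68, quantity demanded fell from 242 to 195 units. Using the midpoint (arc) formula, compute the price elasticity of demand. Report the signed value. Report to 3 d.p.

ΔQ = 195 − 242 = -47; ΔP = 68 − 45.8 = 22.2.
Midpoints: P̄ = 56.90, Q̄ = 218.5.
ε = (ΔQ/ΔP)(P̄/Q̄) = (-47/22.2)(56.90/218.5).

-0.551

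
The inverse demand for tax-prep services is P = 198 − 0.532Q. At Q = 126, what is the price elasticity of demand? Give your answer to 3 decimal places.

-1.954

At Q = 126, P = 198 − 0.532(126) = 130.97.
dP/dQ = −0.532, so dQ/dP = 1/(−0.532) = -1.880.
ε = (dQ/dP)(P/Q) = (-1.880)(130.97/126).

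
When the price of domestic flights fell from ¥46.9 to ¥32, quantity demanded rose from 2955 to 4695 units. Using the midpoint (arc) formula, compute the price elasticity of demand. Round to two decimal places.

ΔQ = 4695 − 2955 = 1740; ΔP = 32 − 46.9 = -14.9.
Midpoints: P̄ = 39.45, Q̄ = 3825.0.
ε = (ΔQ/ΔP)(P̄/Q̄) = (1740/-14.9)(39.45/3825.0).

-1.20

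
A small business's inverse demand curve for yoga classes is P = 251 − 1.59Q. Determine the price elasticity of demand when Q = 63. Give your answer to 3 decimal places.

-1.506

At Q = 63, P = 251 − 1.59(63) = 150.83.
dP/dQ = −1.59, so dQ/dP = 1/(−1.59) = -0.629.
ε = (dQ/dP)(P/Q) = (-0.629)(150.83/63).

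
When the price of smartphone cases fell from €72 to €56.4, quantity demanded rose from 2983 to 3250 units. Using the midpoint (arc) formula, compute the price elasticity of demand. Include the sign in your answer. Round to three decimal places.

ΔQ = 3250 − 2983 = 267; ΔP = 56.4 − 72 = -15.6.
Midpoints: P̄ = 64.20, Q̄ = 3116.5.
ε = (ΔQ/ΔP)(P̄/Q̄) = (267/-15.6)(64.20/3116.5).

-0.353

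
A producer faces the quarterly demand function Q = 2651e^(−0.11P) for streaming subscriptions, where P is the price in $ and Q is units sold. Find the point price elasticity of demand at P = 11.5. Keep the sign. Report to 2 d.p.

-1.27

At P = 11.5, Q = 748.216.
dQ/dP = −0.11·2651e^(−0.11P) = −0.11Q = -82.304.
ε = (dQ/dP)(P/Q) = (-82.304)(11.5/748.216).
|ε| > 1, so demand is elastic at this price.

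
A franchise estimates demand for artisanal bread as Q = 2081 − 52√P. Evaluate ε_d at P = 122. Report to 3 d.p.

At P = 122, Q = 1506.641.
dQ/dP = −52/(2√P) = -2.354.
ε = (dQ/dP)(P/Q) = (-2.354)(122/1506.641).

-0.191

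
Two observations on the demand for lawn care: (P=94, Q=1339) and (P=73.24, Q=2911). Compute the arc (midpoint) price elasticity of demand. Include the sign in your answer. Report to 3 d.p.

-2.980

ΔQ = 2911 − 1339 = 1572; ΔP = 73.24 − 94 = -20.76.
Midpoints: P̄ = 83.62, Q̄ = 2125.0.
ε = (ΔQ/ΔP)(P̄/Q̄) = (1572/-20.76)(83.62/2125.0).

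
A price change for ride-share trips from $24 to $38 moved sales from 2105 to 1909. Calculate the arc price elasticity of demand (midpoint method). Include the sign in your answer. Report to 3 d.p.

ΔQ = 1909 − 2105 = -196; ΔP = 38 − 24 = 14.
Midpoints: P̄ = 31.00, Q̄ = 2007.0.
ε = (ΔQ/ΔP)(P̄/Q̄) = (-196/14)(31.00/2007.0).

-0.216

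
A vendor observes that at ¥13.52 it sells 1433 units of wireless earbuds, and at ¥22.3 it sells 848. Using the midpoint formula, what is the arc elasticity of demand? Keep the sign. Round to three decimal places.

-1.046

ΔQ = 848 − 1433 = -585; ΔP = 22.3 − 13.52 = 8.78.
Midpoints: P̄ = 17.91, Q̄ = 1140.5.
ε = (ΔQ/ΔP)(P̄/Q̄) = (-585/8.78)(17.91/1140.5).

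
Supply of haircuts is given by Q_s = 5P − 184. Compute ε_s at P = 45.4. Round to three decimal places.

5.279

At P = 45.4, Q_s = 43.
dQ_s/dP = 5.
ε_s = (dQ_s/dP)(P/Q_s) = (5)(45.4/43).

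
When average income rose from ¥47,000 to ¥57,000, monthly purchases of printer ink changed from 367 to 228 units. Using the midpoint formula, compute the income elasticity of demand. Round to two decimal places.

ΔQ = -139, ΔI = 10000. Midpoints: Ī = 52,000, Q̄ = 297.5.
ε_I = (ΔQ/ΔI)(Ī/Q̄) = (-139/10000)(52000/297.5).
ε_I < 0, so the good is inferior.

-2.43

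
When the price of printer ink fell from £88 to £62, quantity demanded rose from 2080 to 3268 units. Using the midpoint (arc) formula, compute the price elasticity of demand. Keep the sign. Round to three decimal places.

-1.282

ΔQ = 3268 − 2080 = 1188; ΔP = 62 − 88 = -26.
Midpoints: P̄ = 75.00, Q̄ = 2674.0.
ε = (ΔQ/ΔP)(P̄/Q̄) = (1188/-26)(75.00/2674.0).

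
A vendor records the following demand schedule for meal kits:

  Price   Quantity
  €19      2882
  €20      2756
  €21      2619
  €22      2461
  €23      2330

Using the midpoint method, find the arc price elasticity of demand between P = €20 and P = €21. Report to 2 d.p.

At P = 20, Q = 2756; at P = 21, Q = 2619.
ΔQ = -137, ΔP = 1. Midpoints: P̄ = 20.50, Q̄ = 2687.5.
ε = (ΔQ/ΔP)(P̄/Q̄) = (-137/1)(20.50/2687.5).

-1.05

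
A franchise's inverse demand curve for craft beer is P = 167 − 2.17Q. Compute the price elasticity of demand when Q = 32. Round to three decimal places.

At Q = 32, P = 167 − 2.17(32) = 97.56.
dP/dQ = −2.17, so dQ/dP = 1/(−2.17) = -0.461.
ε = (dQ/dP)(P/Q) = (-0.461)(97.56/32).

-1.405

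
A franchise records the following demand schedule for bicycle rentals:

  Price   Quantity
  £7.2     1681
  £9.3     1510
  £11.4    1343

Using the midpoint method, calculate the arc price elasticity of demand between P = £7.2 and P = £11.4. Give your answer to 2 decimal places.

At P = 7.2, Q = 1681; at P = 11.4, Q = 1343.
ΔQ = -338, ΔP = 4.2. Midpoints: P̄ = 9.30, Q̄ = 1512.0.
ε = (ΔQ/ΔP)(P̄/Q̄) = (-338/4.2)(9.30/1512.0).

-0.49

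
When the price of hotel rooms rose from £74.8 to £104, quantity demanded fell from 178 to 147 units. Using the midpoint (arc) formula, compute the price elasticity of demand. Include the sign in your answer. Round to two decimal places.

ΔQ = 147 − 178 = -31; ΔP = 104 − 74.8 = 29.2.
Midpoints: P̄ = 89.40, Q̄ = 162.5.
ε = (ΔQ/ΔP)(P̄/Q̄) = (-31/29.2)(89.40/162.5).

-0.58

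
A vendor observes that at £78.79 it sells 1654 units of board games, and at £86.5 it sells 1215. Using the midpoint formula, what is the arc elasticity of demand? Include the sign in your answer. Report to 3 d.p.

ΔQ = 1215 − 1654 = -439; ΔP = 86.5 − 78.79 = 7.71.
Midpoints: P̄ = 82.65, Q̄ = 1434.5.
ε = (ΔQ/ΔP)(P̄/Q̄) = (-439/7.71)(82.65/1434.5).

-3.280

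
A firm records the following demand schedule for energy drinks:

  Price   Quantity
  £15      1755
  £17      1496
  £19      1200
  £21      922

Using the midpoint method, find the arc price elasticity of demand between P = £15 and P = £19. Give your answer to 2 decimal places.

At P = 15, Q = 1755; at P = 19, Q = 1200.
ΔQ = -555, ΔP = 4. Midpoints: P̄ = 17.00, Q̄ = 1477.5.
ε = (ΔQ/ΔP)(P̄/Q̄) = (-555/4)(17.00/1477.5).

-1.60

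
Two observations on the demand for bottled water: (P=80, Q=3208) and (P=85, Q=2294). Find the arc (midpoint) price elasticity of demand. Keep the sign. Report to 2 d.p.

ΔQ = 2294 − 3208 = -914; ΔP = 85 − 80 = 5.
Midpoints: P̄ = 82.50, Q̄ = 2751.0.
ε = (ΔQ/ΔP)(P̄/Q̄) = (-914/5)(82.50/2751.0).

-5.48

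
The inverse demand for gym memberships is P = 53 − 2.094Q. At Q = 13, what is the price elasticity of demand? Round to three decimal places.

At Q = 13, P = 53 − 2.094(13) = 25.78.
dP/dQ = −2.094, so dQ/dP = 1/(−2.094) = -0.478.
ε = (dQ/dP)(P/Q) = (-0.478)(25.78/13).

-0.947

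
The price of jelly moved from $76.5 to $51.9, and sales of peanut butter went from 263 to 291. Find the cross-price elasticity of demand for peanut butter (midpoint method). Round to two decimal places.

-0.26

ΔQ_x = 291 − 263 = 28; ΔP_y = 51.9 − 76.5 = -24.6.
Midpoints: P̄_y = 64.20, Q̄_x = 277.0.
ε_xy = (ΔQ_x/ΔP_y)(P̄_y/Q̄_x) = (28/-24.6)(64.20/277.0).
ε_xy < 0, so the goods are complements.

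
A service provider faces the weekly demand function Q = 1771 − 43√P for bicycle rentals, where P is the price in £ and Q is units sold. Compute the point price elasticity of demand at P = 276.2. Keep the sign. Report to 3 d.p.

At P = 276.2, Q = 1056.372.
dQ/dP = −43/(2√P) = -1.294.
ε = (dQ/dP)(P/Q) = (-1.294)(276.2/1056.372).

-0.338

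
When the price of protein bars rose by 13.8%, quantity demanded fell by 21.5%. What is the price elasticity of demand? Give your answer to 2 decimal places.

-1.56

ε = %ΔQ / %ΔP = (-21.5)/(13.8) = -1.558.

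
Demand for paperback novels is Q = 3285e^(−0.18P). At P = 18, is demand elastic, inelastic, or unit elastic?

elastic

Q = 128.653, dQ/dP = -23.158.
ε = (dQ/dP)(P/Q) ≈ -3.240.
|ε| = 3.24 > 1.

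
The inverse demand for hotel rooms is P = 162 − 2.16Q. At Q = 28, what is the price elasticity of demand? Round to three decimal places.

-1.679

At Q = 28, P = 162 − 2.16(28) = 101.52.
dP/dQ = −2.16, so dQ/dP = 1/(−2.16) = -0.463.
ε = (dQ/dP)(P/Q) = (-0.463)(101.52/28).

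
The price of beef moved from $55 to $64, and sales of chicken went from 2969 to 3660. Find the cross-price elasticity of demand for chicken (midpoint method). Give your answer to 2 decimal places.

ΔQ_x = 3660 − 2969 = 691; ΔP_y = 64 − 55 = 9.
Midpoints: P̄_y = 59.50, Q̄_x = 3314.5.
ε_xy = (ΔQ_x/ΔP_y)(P̄_y/Q̄_x) = (691/9)(59.50/3314.5).

1.38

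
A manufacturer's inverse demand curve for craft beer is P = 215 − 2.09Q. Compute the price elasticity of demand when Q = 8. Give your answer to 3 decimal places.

-11.859

At Q = 8, P = 215 − 2.09(8) = 198.28.
dP/dQ = −2.09, so dQ/dP = 1/(−2.09) = -0.478.
ε = (dQ/dP)(P/Q) = (-0.478)(198.28/8).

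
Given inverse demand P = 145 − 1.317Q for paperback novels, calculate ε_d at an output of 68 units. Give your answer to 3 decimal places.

-0.619

At Q = 68, P = 145 − 1.317(68) = 55.44.
dP/dQ = −1.317, so dQ/dP = 1/(−1.317) = -0.759.
ε = (dQ/dP)(P/Q) = (-0.759)(55.44/68).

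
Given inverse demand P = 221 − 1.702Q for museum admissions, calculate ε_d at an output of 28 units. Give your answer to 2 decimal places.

At Q = 28, P = 221 − 1.702(28) = 173.34.
dP/dQ = −1.702, so dQ/dP = 1/(−1.702) = -0.588.
ε = (dQ/dP)(P/Q) = (-0.588)(173.34/28).

-3.64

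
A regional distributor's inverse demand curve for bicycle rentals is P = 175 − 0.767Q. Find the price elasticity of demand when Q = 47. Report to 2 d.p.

-3.85

At Q = 47, P = 175 − 0.767(47) = 138.95.
dP/dQ = −0.767, so dQ/dP = 1/(−0.767) = -1.304.
ε = (dQ/dP)(P/Q) = (-1.304)(138.95/47).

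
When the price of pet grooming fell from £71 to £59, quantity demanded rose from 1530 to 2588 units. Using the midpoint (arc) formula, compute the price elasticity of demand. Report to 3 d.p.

-2.783

ΔQ = 2588 − 1530 = 1058; ΔP = 59 − 71 = -12.
Midpoints: P̄ = 65.00, Q̄ = 2059.0.
ε = (ΔQ/ΔP)(P̄/Q̄) = (1058/-12)(65.00/2059.0).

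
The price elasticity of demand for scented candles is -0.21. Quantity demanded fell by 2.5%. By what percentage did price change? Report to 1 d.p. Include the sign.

%ΔP ≈ %ΔQ / ε = (-2.5%)/(-0.21) = 11.90%.

11.9%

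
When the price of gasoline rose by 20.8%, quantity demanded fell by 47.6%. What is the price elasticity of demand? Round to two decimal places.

ε = %ΔQ / %ΔP = (-47.6)/(20.8) = -2.288.

-2.29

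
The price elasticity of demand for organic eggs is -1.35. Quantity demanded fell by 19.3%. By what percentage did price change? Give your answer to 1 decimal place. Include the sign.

%ΔP ≈ %ΔQ / ε = (-19.3%)/(-1.35) = 14.30%.

14.3%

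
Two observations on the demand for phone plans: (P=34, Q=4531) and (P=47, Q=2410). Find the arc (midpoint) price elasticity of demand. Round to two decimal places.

ΔQ = 2410 − 4531 = -2121; ΔP = 47 − 34 = 13.
Midpoints: P̄ = 40.50, Q̄ = 3470.5.
ε = (ΔQ/ΔP)(P̄/Q̄) = (-2121/13)(40.50/3470.5).

-1.90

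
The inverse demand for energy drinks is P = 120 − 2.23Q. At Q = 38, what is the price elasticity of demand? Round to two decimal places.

At Q = 38, P = 120 − 2.23(38) = 35.26.
dP/dQ = −2.23, so dQ/dP = 1/(−2.23) = -0.448.
ε = (dQ/dP)(P/Q) = (-0.448)(35.26/38).

-0.42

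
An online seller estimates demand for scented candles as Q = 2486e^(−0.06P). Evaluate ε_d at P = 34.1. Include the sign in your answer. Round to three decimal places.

-2.046

At P = 34.1, Q = 321.318.
dQ/dP = −0.06·2486e^(−0.06P) = −0.06Q = -19.279.
ε = (dQ/dP)(P/Q) = (-19.279)(34.1/321.318).
|ε| > 1, so demand is elastic at this price.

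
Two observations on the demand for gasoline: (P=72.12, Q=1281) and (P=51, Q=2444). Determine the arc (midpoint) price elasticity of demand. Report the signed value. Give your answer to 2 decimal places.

ΔQ = 2444 − 1281 = 1163; ΔP = 51 − 72.12 = -21.12.
Midpoints: P̄ = 61.56, Q̄ = 1862.5.
ε = (ΔQ/ΔP)(P̄/Q̄) = (1163/-21.12)(61.56/1862.5).

-1.82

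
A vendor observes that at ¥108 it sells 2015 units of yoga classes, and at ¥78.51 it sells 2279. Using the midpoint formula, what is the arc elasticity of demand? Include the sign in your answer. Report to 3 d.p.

-0.389

ΔQ = 2279 − 2015 = 264; ΔP = 78.51 − 108 = -29.49.
Midpoints: P̄ = 93.25, Q̄ = 2147.0.
ε = (ΔQ/ΔP)(P̄/Q̄) = (264/-29.49)(93.25/2147.0).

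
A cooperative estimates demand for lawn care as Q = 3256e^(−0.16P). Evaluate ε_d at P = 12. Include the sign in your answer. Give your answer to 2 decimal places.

At P = 12, Q = 477.352.
dQ/dP = −0.16·3256e^(−0.16P) = −0.16Q = -76.376.
ε = (dQ/dP)(P/Q) = (-76.376)(12/477.352).
|ε| > 1, so demand is elastic at this price.

-1.92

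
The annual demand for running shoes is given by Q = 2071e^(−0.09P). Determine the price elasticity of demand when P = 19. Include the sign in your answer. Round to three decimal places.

At P = 19, Q = 374.573.
dQ/dP = −0.09·2071e^(−0.09P) = −0.09Q = -33.712.
ε = (dQ/dP)(P/Q) = (-33.712)(19/374.573).

-1.710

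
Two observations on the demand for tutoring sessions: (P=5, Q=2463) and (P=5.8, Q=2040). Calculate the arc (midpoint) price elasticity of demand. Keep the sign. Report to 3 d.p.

ΔQ = 2040 − 2463 = -423; ΔP = 5.8 − 5 = 0.8.
Midpoints: P̄ = 5.40, Q̄ = 2251.5.
ε = (ΔQ/ΔP)(P̄/Q̄) = (-423/0.8)(5.40/2251.5).

-1.268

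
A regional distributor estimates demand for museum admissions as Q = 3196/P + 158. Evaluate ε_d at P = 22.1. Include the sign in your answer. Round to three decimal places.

At P = 22.1, Q = 302.615.
dQ/dP = −3196/P² = -6.544.
ε = (dQ/dP)(P/Q) = (-6.544)(22.1/302.615).
|ε| < 1, so demand is inelastic at this price.

-0.478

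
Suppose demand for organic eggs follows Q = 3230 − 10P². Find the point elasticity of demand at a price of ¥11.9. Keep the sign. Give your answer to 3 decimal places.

-1.561

At P = 11.9, Q = 1813.900.
dQ/dP = −20P = -238.
ε = (dQ/dP)(P/Q) = (-238)(11.9/1813.900).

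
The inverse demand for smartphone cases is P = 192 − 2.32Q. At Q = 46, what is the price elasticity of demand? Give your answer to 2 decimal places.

At Q = 46, P = 192 − 2.32(46) = 85.28.
dP/dQ = −2.32, so dQ/dP = 1/(−2.32) = -0.431.
ε = (dQ/dP)(P/Q) = (-0.431)(85.28/46).

-0.80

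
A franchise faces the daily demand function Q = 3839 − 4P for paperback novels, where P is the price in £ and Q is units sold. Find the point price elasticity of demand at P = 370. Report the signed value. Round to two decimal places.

At P = 370, Q = 2359.
dQ/dP = −4.
ε = (dQ/dP)(P/Q) = (-4)(370/2359).
|ε| < 1, so demand is inelastic at this price.

-0.63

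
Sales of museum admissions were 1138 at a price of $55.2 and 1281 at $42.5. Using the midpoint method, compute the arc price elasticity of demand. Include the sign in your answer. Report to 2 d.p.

ΔQ = 1281 − 1138 = 143; ΔP = 42.5 − 55.2 = -12.7.
Midpoints: P̄ = 48.85, Q̄ = 1209.5.
ε = (ΔQ/ΔP)(P̄/Q̄) = (143/-12.7)(48.85/1209.5).

-0.45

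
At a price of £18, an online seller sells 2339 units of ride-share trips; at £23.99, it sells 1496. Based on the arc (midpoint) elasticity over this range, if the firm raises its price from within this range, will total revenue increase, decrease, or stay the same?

decrease

Arc ε = (-843/5.99)(20.99/1917.5) ≈ -1.541.
|ε| = 1.54 > 1, so demand is elastic. A price rise therefore reduces total revenue.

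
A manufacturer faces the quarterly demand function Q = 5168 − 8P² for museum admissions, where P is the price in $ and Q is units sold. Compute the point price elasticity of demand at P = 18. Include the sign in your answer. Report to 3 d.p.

-2.012

At P = 18, Q = 2576.
dQ/dP = −16P = -288.
ε = (dQ/dP)(P/Q) = (-288)(18/2576).
|ε| > 1, so demand is elastic at this price.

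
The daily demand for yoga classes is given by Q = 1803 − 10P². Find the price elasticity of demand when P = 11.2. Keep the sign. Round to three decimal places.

-4.573

At P = 11.2, Q = 548.600.
dQ/dP = −20P = -224.
ε = (dQ/dP)(P/Q) = (-224)(11.2/548.600).
|ε| > 1, so demand is elastic at this price.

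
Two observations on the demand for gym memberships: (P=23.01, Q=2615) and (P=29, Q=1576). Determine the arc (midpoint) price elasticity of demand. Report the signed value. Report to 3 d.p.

ΔQ = 1576 − 2615 = -1039; ΔP = 29 − 23.01 = 5.99.
Midpoints: P̄ = 26.01, Q̄ = 2095.5.
ε = (ΔQ/ΔP)(P̄/Q̄) = (-1039/5.99)(26.01/2095.5).

-2.153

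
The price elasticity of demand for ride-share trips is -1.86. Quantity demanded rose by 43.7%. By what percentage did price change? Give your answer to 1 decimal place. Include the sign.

%ΔP ≈ %ΔQ / ε = (43.7%)/(-1.86) = -23.49%.

-23.5%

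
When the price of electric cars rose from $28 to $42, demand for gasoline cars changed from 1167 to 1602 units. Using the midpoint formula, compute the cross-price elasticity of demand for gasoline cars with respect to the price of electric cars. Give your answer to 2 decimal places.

0.79

ΔQ_x = 1602 − 1167 = 435; ΔP_y = 42 − 28 = 14.
Midpoints: P̄_y = 35.00, Q̄_x = 1384.5.
ε_xy = (ΔQ_x/ΔP_y)(P̄_y/Q̄_x) = (435/14)(35.00/1384.5).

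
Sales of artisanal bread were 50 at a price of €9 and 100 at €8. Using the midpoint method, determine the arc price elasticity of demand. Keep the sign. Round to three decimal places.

-5.667

ΔQ = 100 − 50 = 50; ΔP = 8 − 9 = -1.
Midpoints: P̄ = 8.50, Q̄ = 75.0.
ε = (ΔQ/ΔP)(P̄/Q̄) = (50/-1)(8.50/75.0).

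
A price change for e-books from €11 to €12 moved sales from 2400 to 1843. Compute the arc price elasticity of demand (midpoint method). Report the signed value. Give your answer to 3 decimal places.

ΔQ = 1843 − 2400 = -557; ΔP = 12 − 11 = 1.
Midpoints: P̄ = 11.50, Q̄ = 2121.5.
ε = (ΔQ/ΔP)(P̄/Q̄) = (-557/1)(11.50/2121.5).

-3.019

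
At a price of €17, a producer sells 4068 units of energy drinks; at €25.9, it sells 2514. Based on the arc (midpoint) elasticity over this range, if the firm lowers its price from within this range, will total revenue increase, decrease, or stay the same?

increase

Arc ε = (-1554/8.9)(21.45/3291.0) ≈ -1.138.
|ε| = 1.14 > 1, so demand is elastic. A price cut therefore raises total revenue.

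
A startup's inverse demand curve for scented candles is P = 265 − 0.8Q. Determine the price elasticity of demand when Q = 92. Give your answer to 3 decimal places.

At Q = 92, P = 265 − 0.8(92) = 191.40.
dP/dQ = −0.8, so dQ/dP = 1/(−0.8) = -1.250.
ε = (dQ/dP)(P/Q) = (-1.250)(191.40/92).

-2.601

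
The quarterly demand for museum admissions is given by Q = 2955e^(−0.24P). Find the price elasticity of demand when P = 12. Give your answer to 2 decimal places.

-2.88

At P = 12, Q = 165.878.
dQ/dP = −0.24·2955e^(−0.24P) = −0.24Q = -39.811.
ε = (dQ/dP)(P/Q) = (-39.811)(12/165.878).
|ε| > 1, so demand is elastic at this price.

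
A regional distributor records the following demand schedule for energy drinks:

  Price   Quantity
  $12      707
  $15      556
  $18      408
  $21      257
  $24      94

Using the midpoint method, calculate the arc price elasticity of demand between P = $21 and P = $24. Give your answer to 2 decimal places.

-6.97

At P = 21, Q = 257; at P = 24, Q = 94.
ΔQ = -163, ΔP = 3. Midpoints: P̄ = 22.50, Q̄ = 175.5.
ε = (ΔQ/ΔP)(P̄/Q̄) = (-163/3)(22.50/175.5).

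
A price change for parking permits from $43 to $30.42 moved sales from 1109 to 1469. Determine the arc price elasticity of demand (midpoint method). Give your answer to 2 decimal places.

ΔQ = 1469 − 1109 = 360; ΔP = 30.42 − 43 = -12.58.
Midpoints: P̄ = 36.71, Q̄ = 1289.0.
ε = (ΔQ/ΔP)(P̄/Q̄) = (360/-12.58)(36.71/1289.0).

-0.81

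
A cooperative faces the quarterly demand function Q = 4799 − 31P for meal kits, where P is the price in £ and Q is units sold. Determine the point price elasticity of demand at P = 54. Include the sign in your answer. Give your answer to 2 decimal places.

-0.54

At P = 54, Q = 3125.
dQ/dP = −31.
ε = (dQ/dP)(P/Q) = (-31)(54/3125).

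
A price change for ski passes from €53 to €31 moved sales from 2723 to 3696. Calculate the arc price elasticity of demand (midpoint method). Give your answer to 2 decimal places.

-0.58

ΔQ = 3696 − 2723 = 973; ΔP = 31 − 53 = -22.
Midpoints: P̄ = 42.00, Q̄ = 3209.5.
ε = (ΔQ/ΔP)(P̄/Q̄) = (973/-22)(42.00/3209.5).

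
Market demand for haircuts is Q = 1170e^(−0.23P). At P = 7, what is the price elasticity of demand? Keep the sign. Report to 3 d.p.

-1.610

At P = 7, Q = 233.869.
dQ/dP = −0.23·1170e^(−0.23P) = −0.23Q = -53.790.
ε = (dQ/dP)(P/Q) = (-53.790)(7/233.869).
|ε| > 1, so demand is elastic at this price.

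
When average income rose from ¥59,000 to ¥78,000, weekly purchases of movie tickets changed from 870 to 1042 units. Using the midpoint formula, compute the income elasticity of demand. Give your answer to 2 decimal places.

ΔQ = 172, ΔI = 19000. Midpoints: Ī = 68,500, Q̄ = 956.0.
ε_I = (ΔQ/ΔI)(Ī/Q̄) = (172/19000)(68500/956.0).

0.65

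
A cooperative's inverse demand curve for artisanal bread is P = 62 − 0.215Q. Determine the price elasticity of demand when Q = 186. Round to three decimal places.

At Q = 186, P = 62 − 0.215(186) = 22.01.
dP/dQ = −0.215, so dQ/dP = 1/(−0.215) = -4.651.
ε = (dQ/dP)(P/Q) = (-4.651)(22.01/186).

-0.550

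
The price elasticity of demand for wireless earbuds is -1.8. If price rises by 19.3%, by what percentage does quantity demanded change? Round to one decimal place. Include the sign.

-34.7%

%ΔQ ≈ ε × %ΔP = (-1.8)(19.3%) = -34.74%.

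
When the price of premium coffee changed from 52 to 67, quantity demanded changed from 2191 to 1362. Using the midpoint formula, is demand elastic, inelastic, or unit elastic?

elastic

Arc ε ≈ -1.851.
|ε| = 1.85 > 1.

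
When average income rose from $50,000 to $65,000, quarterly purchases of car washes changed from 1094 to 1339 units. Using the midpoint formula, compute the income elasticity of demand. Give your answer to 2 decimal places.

0.77

ΔQ = 245, ΔI = 15000. Midpoints: Ī = 57,500, Q̄ = 1216.5.
ε_I = (ΔQ/ΔI)(Ī/Q̄) = (245/15000)(57500/1216.5).
ε_I > 0, so the good is normal.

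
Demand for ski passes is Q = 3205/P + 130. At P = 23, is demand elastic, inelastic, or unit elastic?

Q = 269.348, dQ/dP = -6.059.
ε = (dQ/dP)(P/Q) ≈ -0.517.
|ε| = 0.52 < 1.

inelastic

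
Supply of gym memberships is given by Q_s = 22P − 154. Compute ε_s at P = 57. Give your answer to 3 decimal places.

1.140

At P = 57, Q_s = 1100.
dQ_s/dP = 22.
ε_s = (dQ_s/dP)(P/Q_s) = (22)(57/1100).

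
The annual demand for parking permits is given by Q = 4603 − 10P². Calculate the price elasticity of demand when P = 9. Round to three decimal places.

-0.427

At P = 9, Q = 3793.
dQ/dP = −20P = -180.
ε = (dQ/dP)(P/Q) = (-180)(9/3793).
|ε| < 1, so demand is inelastic at this price.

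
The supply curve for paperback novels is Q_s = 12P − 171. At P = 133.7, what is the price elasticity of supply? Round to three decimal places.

1.119

At P = 133.7, Q_s = 1433.40.
dQ_s/dP = 12.
ε_s = (dQ_s/dP)(P/Q_s) = (12)(133.7/1433.40).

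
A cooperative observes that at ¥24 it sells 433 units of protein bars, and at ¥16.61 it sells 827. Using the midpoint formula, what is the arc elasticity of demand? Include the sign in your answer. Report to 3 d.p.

ΔQ = 827 − 433 = 394; ΔP = 16.61 − 24 = -7.39.
Midpoints: P̄ = 20.30, Q̄ = 630.0.
ε = (ΔQ/ΔP)(P̄/Q̄) = (394/-7.39)(20.30/630.0).

-1.718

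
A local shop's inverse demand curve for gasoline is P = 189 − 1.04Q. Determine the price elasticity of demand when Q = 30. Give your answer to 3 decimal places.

-5.058

At Q = 30, P = 189 − 1.04(30) = 157.80.
dP/dQ = −1.04, so dQ/dP = 1/(−1.04) = -0.962.
ε = (dQ/dP)(P/Q) = (-0.962)(157.80/30).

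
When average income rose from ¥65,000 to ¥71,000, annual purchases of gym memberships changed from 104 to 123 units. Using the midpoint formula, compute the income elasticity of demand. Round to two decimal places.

1.90

ΔQ = 19, ΔI = 6000. Midpoints: Ī = 68,000, Q̄ = 113.5.
ε_I = (ΔQ/ΔI)(Ī/Q̄) = (19/6000)(68000/113.5).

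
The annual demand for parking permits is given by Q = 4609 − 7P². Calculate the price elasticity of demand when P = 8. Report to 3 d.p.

At P = 8, Q = 4161.
dQ/dP = −14P = -112.
ε = (dQ/dP)(P/Q) = (-112)(8/4161).

-0.215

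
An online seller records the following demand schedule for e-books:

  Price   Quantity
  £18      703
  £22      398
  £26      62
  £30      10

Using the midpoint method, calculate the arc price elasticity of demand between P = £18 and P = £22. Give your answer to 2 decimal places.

At P = 18, Q = 703; at P = 22, Q = 398.
ΔQ = -305, ΔP = 4. Midpoints: P̄ = 20.00, Q̄ = 550.5.
ε = (ΔQ/ΔP)(P̄/Q̄) = (-305/4)(20.00/550.5).

-2.77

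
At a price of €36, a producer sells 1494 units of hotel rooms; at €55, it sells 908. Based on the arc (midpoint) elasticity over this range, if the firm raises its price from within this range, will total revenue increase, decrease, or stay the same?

decrease

Arc ε = (-586/19)(45.50/1201.0) ≈ -1.168.
|ε| = 1.17 > 1, so demand is elastic. A price rise therefore reduces total revenue.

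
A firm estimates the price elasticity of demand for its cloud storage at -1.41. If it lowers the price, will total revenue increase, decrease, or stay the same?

|ε| = 1.41 > 1, so demand is elastic. A price cut therefore raises total revenue.

increase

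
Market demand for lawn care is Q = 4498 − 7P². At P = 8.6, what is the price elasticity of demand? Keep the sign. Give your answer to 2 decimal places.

At P = 8.6, Q = 3980.280.
dQ/dP = −14P = -120.400.
ε = (dQ/dP)(P/Q) = (-120.400)(8.6/3980.280).

-0.26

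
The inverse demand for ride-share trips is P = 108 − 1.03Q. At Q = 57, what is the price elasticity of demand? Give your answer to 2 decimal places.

At Q = 57, P = 108 − 1.03(57) = 49.29.
dP/dQ = −1.03, so dQ/dP = 1/(−1.03) = -0.971.
ε = (dQ/dP)(P/Q) = (-0.971)(49.29/57).

-0.84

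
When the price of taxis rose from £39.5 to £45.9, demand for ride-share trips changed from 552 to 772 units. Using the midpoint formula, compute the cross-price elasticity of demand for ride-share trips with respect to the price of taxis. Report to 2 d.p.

ΔQ_x = 772 − 552 = 220; ΔP_y = 45.9 − 39.5 = 6.4.
Midpoints: P̄_y = 42.70, Q̄_x = 662.0.
ε_xy = (ΔQ_x/ΔP_y)(P̄_y/Q̄_x) = (220/6.4)(42.70/662.0).
ε_xy > 0, so the goods are substitutes.

2.22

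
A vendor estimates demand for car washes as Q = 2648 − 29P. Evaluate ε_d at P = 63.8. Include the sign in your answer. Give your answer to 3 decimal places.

At P = 63.8, Q = 797.800.
dQ/dP = −29.
ε = (dQ/dP)(P/Q) = (-29)(63.8/797.800).

-2.319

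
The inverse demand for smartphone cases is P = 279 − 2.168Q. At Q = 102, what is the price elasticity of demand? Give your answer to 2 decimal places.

-0.26

At Q = 102, P = 279 − 2.168(102) = 57.86.
dP/dQ = −2.168, so dQ/dP = 1/(−2.168) = -0.461.
ε = (dQ/dP)(P/Q) = (-0.461)(57.86/102).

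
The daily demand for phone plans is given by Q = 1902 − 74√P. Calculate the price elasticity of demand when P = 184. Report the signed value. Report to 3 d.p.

-0.559

At P = 184, Q = 898.215.
dQ/dP = −74/(2√P) = -2.728.
ε = (dQ/dP)(P/Q) = (-2.728)(184/898.215).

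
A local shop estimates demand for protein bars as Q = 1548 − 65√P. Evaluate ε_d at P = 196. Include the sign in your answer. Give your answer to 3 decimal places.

At P = 196, Q = 638.
dQ/dP = −65/(2√P) = -2.321.
ε = (dQ/dP)(P/Q) = (-2.321)(196/638).

-0.713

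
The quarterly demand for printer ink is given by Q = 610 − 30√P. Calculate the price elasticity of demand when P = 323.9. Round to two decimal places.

-3.85

At P = 323.9, Q = 70.083.
dQ/dP = −30/(2√P) = -0.833.
ε = (dQ/dP)(P/Q) = (-0.833)(323.9/70.083).
|ε| > 1, so demand is elastic at this price.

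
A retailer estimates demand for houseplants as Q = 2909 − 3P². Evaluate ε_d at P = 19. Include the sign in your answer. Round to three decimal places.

At P = 19, Q = 1826.
dQ/dP = −6P = -114.
ε = (dQ/dP)(P/Q) = (-114)(19/1826).

-1.186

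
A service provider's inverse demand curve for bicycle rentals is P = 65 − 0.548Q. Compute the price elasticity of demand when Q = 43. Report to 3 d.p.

-1.758

At Q = 43, P = 65 − 0.548(43) = 41.44.
dP/dQ = −0.548, so dQ/dP = 1/(−0.548) = -1.825.
ε = (dQ/dP)(P/Q) = (-1.825)(41.44/43).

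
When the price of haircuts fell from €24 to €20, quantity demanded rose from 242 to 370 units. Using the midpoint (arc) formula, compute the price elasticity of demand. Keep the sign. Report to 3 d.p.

-2.301

ΔQ = 370 − 242 = 128; ΔP = 20 − 24 = -4.
Midpoints: P̄ = 22.00, Q̄ = 306.0.
ε = (ΔQ/ΔP)(P̄/Q̄) = (128/-4)(22.00/306.0).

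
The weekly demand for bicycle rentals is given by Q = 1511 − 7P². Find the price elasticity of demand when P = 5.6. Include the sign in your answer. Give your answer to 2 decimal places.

-0.34

At P = 5.6, Q = 1291.480.
dQ/dP = −14P = -78.400.
ε = (dQ/dP)(P/Q) = (-78.400)(5.6/1291.480).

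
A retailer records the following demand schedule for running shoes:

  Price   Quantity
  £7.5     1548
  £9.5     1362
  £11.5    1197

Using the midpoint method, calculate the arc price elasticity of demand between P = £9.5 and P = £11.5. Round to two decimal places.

-0.68

At P = 9.5, Q = 1362; at P = 11.5, Q = 1197.
ΔQ = -165, ΔP = 2.0. Midpoints: P̄ = 10.50, Q̄ = 1279.5.
ε = (ΔQ/ΔP)(P̄/Q̄) = (-165/2.0)(10.50/1279.5).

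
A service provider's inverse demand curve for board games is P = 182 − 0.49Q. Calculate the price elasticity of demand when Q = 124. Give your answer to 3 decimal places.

-1.995

At Q = 124, P = 182 − 0.49(124) = 121.24.
dP/dQ = −0.49, so dQ/dP = 1/(−0.49) = -2.041.
ε = (dQ/dP)(P/Q) = (-2.041)(121.24/124).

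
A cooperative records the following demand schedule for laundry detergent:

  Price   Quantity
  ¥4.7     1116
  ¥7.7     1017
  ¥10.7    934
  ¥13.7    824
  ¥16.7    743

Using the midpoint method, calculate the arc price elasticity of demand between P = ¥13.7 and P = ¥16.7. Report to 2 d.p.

-0.52

At P = 13.7, Q = 824; at P = 16.7, Q = 743.
ΔQ = -81, ΔP = 3.0. Midpoints: P̄ = 15.20, Q̄ = 783.5.
ε = (ΔQ/ΔP)(P̄/Q̄) = (-81/3.0)(15.20/783.5).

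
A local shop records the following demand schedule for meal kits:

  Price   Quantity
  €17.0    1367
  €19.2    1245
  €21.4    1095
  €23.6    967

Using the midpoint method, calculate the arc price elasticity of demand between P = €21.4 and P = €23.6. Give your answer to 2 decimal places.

At P = 21.4, Q = 1095; at P = 23.6, Q = 967.
ΔQ = -128, ΔP = 2.2. Midpoints: P̄ = 22.50, Q̄ = 1031.0.
ε = (ΔQ/ΔP)(P̄/Q̄) = (-128/2.2)(22.50/1031.0).

-1.27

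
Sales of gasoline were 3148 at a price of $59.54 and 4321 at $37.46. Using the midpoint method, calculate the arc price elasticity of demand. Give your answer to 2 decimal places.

ΔQ = 4321 − 3148 = 1173; ΔP = 37.46 − 59.54 = -22.08.
Midpoints: P̄ = 48.50, Q̄ = 3734.5.
ε = (ΔQ/ΔP)(P̄/Q̄) = (1173/-22.08)(48.50/3734.5).

-0.69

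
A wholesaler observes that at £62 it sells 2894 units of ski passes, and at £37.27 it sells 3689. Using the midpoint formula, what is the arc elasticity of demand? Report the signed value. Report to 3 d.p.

-0.485

ΔQ = 3689 − 2894 = 795; ΔP = 37.27 − 62 = -24.73.
Midpoints: P̄ = 49.64, Q̄ = 3291.5.
ε = (ΔQ/ΔP)(P̄/Q̄) = (795/-24.73)(49.64/3291.5).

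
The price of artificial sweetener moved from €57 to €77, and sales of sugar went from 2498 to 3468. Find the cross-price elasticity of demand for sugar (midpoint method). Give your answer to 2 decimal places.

ΔQ_x = 3468 − 2498 = 970; ΔP_y = 77 − 57 = 20.
Midpoints: P̄_y = 67.00, Q̄_x = 2983.0.
ε_xy = (ΔQ_x/ΔP_y)(P̄_y/Q̄_x) = (970/20)(67.00/2983.0).

1.09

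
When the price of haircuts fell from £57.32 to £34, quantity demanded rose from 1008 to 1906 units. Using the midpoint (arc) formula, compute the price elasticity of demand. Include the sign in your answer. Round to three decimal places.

ΔQ = 1906 − 1008 = 898; ΔP = 34 − 57.32 = -23.32.
Midpoints: P̄ = 45.66, Q̄ = 1457.0.
ε = (ΔQ/ΔP)(P̄/Q̄) = (898/-23.32)(45.66/1457.0).

-1.207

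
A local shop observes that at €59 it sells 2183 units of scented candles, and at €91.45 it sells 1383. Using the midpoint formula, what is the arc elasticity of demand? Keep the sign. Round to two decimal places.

ΔQ = 1383 − 2183 = -800; ΔP = 91.45 − 59 = 32.45.
Midpoints: P̄ = 75.22, Q̄ = 1783.0.
ε = (ΔQ/ΔP)(P̄/Q̄) = (-800/32.45)(75.22/1783.0).

-1.04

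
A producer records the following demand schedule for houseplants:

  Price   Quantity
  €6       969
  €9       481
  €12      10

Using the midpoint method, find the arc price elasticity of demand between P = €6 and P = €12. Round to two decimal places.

-2.94

At P = 6, Q = 969; at P = 12, Q = 10.
ΔQ = -959, ΔP = 6. Midpoints: P̄ = 9.00, Q̄ = 489.5.
ε = (ΔQ/ΔP)(P̄/Q̄) = (-959/6)(9.00/489.5).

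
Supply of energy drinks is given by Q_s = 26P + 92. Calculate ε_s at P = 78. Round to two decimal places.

At P = 78, Q_s = 2120.
dQ_s/dP = 26.
ε_s = (dQ_s/dP)(P/Q_s) = (26)(78/2120).

0.96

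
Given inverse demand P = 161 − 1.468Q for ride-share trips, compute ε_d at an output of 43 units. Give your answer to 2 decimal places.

-1.55

At Q = 43, P = 161 − 1.468(43) = 97.88.
dP/dQ = −1.468, so dQ/dP = 1/(−1.468) = -0.681.
ε = (dQ/dP)(P/Q) = (-0.681)(97.88/43).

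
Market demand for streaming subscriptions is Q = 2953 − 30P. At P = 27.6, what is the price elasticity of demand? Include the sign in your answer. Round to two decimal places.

At P = 27.6, Q = 2125.
dQ/dP = −30.
ε = (dQ/dP)(P/Q) = (-30)(27.6/2125).
|ε| < 1, so demand is inelastic at this price.

-0.39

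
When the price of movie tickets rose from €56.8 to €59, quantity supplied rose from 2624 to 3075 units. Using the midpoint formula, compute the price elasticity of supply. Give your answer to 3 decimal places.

ΔQ = 3075 − 2624 = 451; ΔP = 59 − 56.8 = 2.2.
Midpoints: P̄ = 57.90, Q̄ = 2849.5.
ε_s = (ΔQ/ΔP)(P̄/Q̄) = (451/2.2)(57.90/2849.5).

4.165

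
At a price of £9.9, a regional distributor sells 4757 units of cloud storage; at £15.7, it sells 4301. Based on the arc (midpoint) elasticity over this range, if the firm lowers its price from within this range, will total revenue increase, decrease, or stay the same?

Arc ε = (-456/5.8)(12.80/4529.0) ≈ -0.222.
|ε| = 0.22 < 1, so demand is inelastic. A price cut therefore reduces total revenue.

decrease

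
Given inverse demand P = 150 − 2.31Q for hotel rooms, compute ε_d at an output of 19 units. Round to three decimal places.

-2.418

At Q = 19, P = 150 − 2.31(19) = 106.11.
dP/dQ = −2.31, so dQ/dP = 1/(−2.31) = -0.433.
ε = (dQ/dP)(P/Q) = (-0.433)(106.11/19).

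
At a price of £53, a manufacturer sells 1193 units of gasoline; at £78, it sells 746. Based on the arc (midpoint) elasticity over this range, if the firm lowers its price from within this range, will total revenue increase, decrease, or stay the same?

Arc ε = (-447/25)(65.50/969.5) ≈ -1.208.
|ε| = 1.21 > 1, so demand is elastic. A price cut therefore raises total revenue.

increase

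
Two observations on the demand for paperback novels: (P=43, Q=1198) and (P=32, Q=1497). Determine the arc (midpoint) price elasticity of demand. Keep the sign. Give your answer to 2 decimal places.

ΔQ = 1497 − 1198 = 299; ΔP = 32 − 43 = -11.
Midpoints: P̄ = 37.50, Q̄ = 1347.5.
ε = (ΔQ/ΔP)(P̄/Q̄) = (299/-11)(37.50/1347.5).

-0.76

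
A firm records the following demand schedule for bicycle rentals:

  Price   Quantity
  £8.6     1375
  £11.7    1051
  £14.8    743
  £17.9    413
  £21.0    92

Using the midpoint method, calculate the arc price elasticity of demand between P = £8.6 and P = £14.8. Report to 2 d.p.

At P = 8.6, Q = 1375; at P = 14.8, Q = 743.
ΔQ = -632, ΔP = 6.2. Midpoints: P̄ = 11.70, Q̄ = 1059.0.
ε = (ΔQ/ΔP)(P̄/Q̄) = (-632/6.2)(11.70/1059.0).

-1.13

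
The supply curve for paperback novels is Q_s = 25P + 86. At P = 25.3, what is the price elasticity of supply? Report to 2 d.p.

At P = 25.3, Q_s = 718.50.
dQ_s/dP = 25.
ε_s = (dQ_s/dP)(P/Q_s) = (25)(25.3/718.50).

0.88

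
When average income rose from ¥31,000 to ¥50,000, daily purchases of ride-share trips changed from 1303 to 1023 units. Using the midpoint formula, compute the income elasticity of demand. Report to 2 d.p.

-0.51

ΔQ = -280, ΔI = 19000. Midpoints: Ī = 40,500, Q̄ = 1163.0.
ε_I = (ΔQ/ΔI)(Ī/Q̄) = (-280/19000)(40500/1163.0).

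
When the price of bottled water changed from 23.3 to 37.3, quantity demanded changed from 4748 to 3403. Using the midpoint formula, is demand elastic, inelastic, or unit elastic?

inelastic

Arc ε ≈ -0.714.
|ε| = 0.71 < 1.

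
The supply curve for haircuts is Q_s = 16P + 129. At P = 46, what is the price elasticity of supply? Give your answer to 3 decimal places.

At P = 46, Q_s = 865.
dQ_s/dP = 16.
ε_s = (dQ_s/dP)(P/Q_s) = (16)(46/865).

0.851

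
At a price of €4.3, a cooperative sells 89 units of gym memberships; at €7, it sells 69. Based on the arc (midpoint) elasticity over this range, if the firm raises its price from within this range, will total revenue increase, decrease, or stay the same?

Arc ε = (-20/2.7)(5.65/79.0) ≈ -0.530.
|ε| = 0.53 < 1, so demand is inelastic. A price rise therefore raises total revenue.

increase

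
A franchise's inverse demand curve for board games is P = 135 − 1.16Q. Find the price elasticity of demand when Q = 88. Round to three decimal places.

At Q = 88, P = 135 − 1.16(88) = 32.92.
dP/dQ = −1.16, so dQ/dP = 1/(−1.16) = -0.862.
ε = (dQ/dP)(P/Q) = (-0.862)(32.92/88).

-0.322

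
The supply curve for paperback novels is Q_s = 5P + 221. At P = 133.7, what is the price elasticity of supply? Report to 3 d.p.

At P = 133.7, Q_s = 889.50.
dQ_s/dP = 5.
ε_s = (dQ_s/dP)(P/Q_s) = (5)(133.7/889.50).

0.752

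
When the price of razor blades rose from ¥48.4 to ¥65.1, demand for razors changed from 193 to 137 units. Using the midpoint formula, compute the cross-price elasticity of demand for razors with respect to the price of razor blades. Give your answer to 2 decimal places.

ΔQ_x = 137 − 193 = -56; ΔP_y = 65.1 − 48.4 = 16.7.
Midpoints: P̄_y = 56.75, Q̄_x = 165.0.
ε_xy = (ΔQ_x/ΔP_y)(P̄_y/Q̄_x) = (-56/16.7)(56.75/165.0).

-1.15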